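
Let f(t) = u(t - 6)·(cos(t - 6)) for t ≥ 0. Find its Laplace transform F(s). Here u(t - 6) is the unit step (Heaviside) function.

By the second shifting theorem, L{u(t - c)·g(t - c)} = e^(-cs)·G(s) with c = 6 and G(s) = L{g(t)}.
L{cos(t)} = s/(s^2 + 1).

F(s) = s*exp(-6*s)/(s^2 + 1)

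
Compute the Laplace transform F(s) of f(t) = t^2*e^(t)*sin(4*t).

F(s) = 8*(3*s^2 - 6*s - 13)/(s^2 - 2*s + 17)^3

L{sin(4t)} = 4/(s^2 + 16).
Multiplying by e^(t) shifts s → s - 1, so L{e^(t)*sin(4*t)} = 4/((s - 1)^2 + 16).
Then apply L{t^2·g(t)} = (-1)^2 d^2/ds^2[G(s)] with G(s) = 4/((s - 1)^2 + 16):
differentiating 2 times and applying the sign gives 8*(3*s^2 - 6*s - 13)/(s^2 - 2*s + 17)^3.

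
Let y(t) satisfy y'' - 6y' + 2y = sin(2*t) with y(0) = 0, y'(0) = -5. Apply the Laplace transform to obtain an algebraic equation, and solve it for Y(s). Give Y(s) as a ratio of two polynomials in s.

Y(s) = (-5*s^2 - 18)/(s^4 - 6*s^3 + 6*s^2 - 24*s + 8)

Apply the Laplace transform to the equation.
The derivative rules (L{y''} = s^2 Y - s·y(0) - y'(0) and L{y'} = sY - y(0), with y(0) = 0, y'(0) = -5) turn the left side into (s^2 - 6*s + 2)Y - (-5).
The right side is L{sin(2*t)} = 2/(s^2 + 4).
So (s^2 - 6*s + 2)Y = 2/(s^2 + 4) + (-5).
Isolate Y and clear denominators.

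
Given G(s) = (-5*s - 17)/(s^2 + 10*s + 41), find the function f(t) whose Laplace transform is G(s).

Complete the square in the denominator: s^2 + 10*s + 41 = (s + 5)^2 + 4^2.
Split the numerator to match: -5*s - 17 = -5·(s + 5) + 2·4.
Invert each term: -5·(s + 5)/((s + 5)^2 + 16) ↔ -5e^(-5t)cos(4t); 2·4/((s + 5)^2 + 16) ↔ 2e^(-5t)sin(4t).

f(t) = 2*exp(-5*t)*sin(4*t) - 5*exp(-5*t)*cos(4*t)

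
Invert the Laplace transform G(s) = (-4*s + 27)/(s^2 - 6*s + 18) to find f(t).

Complete the square in the denominator: s^2 - 6*s + 18 = (s - 3)^2 + 3^2.
Split the numerator to match: -4*s + 27 = -4·(s - 3) + 5·3.
Invert each term: -4·(s - 3)/((s - 3)^2 + 9) ↔ -4e^(3t)cos(3t); 5·3/((s - 3)^2 + 9) ↔ 5e^(3t)sin(3t).

f(t) = 5*exp(3*t)*sin(3*t) - 4*exp(3*t)*cos(3*t)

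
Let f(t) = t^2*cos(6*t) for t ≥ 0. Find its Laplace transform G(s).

G(s) = 2*s*(s^2 - 108)/(s^2 + 36)^3

L{cos(6t)} = s/(s^2 + 36).
Then apply L{t^2·g(t)} = (-1)^2 d^2/ds^2[H(s)] with H(s) = s/(s^2 + 36):
differentiating 2 times and applying the sign gives 2*s*(s^2 - 108)/(s^2 + 36)^3.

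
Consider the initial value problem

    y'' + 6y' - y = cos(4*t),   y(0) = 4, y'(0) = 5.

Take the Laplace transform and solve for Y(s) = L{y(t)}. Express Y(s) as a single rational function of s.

Y(s) = (4*s^3 + 29*s^2 + 65*s + 464)/(s^4 + 6*s^3 + 15*s^2 + 96*s - 16)

Transform both sides with L{·}.
The derivative rules (L{y''} = s^2 Y - s·y(0) - y'(0) and L{y'} = sY - y(0), with y(0) = 4, y'(0) = 5) turn the left side into (s^2 + 6*s - 1)Y - (4*s + 29).
The right side is L{cos(4*t)} = s/(s^2 + 16).
So (s^2 + 6*s - 1)Y = s/(s^2 + 16) + (4*s + 29).
Isolate Y and clear denominators.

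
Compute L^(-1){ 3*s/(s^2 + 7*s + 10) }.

Factor the denominator: s^2 + 7*s + 10 = (s + 2)*(s + 5).
Partial fraction decomposition gives [5/(s + 5)] + [-2/(s + 2)].
Invert each term: 5/(s + 5) ↔ 5e^(-5t); -2/(s + 2) ↔ -2e^(-2t).

-2*exp(-2*t) + 5*exp(-5*t)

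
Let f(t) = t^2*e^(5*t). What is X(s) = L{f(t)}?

L{e^(5t)} = 1/(s - 5).
Then apply L{t^2·g(t)} = (-1)^2 d^2/ds^2[G(s)] with G(s) = 1/(s - 5):
differentiating 2 times and applying the sign gives 2/(s - 5)^3.

X(s) = 2/(s - 5)^3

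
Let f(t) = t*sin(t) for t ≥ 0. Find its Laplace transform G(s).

G(s) = 2*s/(s^2 + 1)^2

L{sin(t)} = 1/(s^2 + 1).
Then apply L{t·g(t)} = -d/ds[H(s)] with H(s) = 1/(s^2 + 1):
differentiating 1 time and applying the sign gives 2*s/(s^2 + 1)^2.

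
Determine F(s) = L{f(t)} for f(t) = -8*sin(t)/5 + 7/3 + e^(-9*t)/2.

The transform is linear, so treat each term independently.
(-8/5)·[L{sin(t)} = 1/(s^2 + 1)]; L{7/3} = (7/3)/s; (1/2)·[L{e^(-9t)} = 1/(s + 9)].

F(s) = -8/(5*(s^2 + 1)) + 1/(2*(s + 9)) + 7/(3*s)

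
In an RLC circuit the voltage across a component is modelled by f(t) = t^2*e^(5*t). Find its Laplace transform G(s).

G(s) = 2/(s - 5)^3

L{e^(5t)} = 1/(s - 5).
Then apply L{t^2·g(t)} = (-1)^2 d^2/ds^2[H(s)] with H(s) = 1/(s - 5):
differentiating 2 times and applying the sign gives 2/(s - 5)^3.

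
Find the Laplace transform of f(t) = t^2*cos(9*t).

L{cos(9t)} = s/(s^2 + 81).
Then apply L{t^2·g(t)} = (-1)^2 d^2/ds^2[H(s)] with H(s) = s/(s^2 + 81):
differentiating 2 times and applying the sign gives 2*s*(s^2 - 243)/(s^2 + 81)^3.

2*s*(s^2 - 243)/(s^2 + 81)^3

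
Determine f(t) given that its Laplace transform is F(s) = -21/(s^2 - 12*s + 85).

f(t) = -3*exp(6*t)*sin(7*t)

Rewrite the denominator: s^2 - 12*s + 85 = (s - 6)^2 + 49.
The form in (s - 6) signals a first-shifting-theorem factor e^(6t).
Since L{sin(7t)} = 7/(s^2 + 49), the inverse is exp(6*t)*sin(7*t), scaled by -3.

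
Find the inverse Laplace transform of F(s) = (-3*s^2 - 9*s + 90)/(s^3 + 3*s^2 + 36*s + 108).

sin(6*t) - 5*cos(6*t) + 2*exp(-3*t)

Factor the denominator: s^3 + 3*s^2 + 36*s + 108 = (s + 3)*(s^2 + 36).
Partial fraction decomposition gives [2/(s + 3)] + [-5*s/(s^2 + 36)] + [6/(s^2 + 36)].
Invert each term: 2/(s + 3) ↔ 2e^(-3t); -5·s/(s^2 + 36) ↔ -5cos(6t); 1·6/(s^2 + 36) ↔ sin(6t).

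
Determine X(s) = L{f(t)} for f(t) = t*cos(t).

L{cos(t)} = s/(s^2 + 1).
Then apply L{t·g(t)} = -d/ds[G(s)] with G(s) = s/(s^2 + 1):
differentiating 1 time and applying the sign gives (s - 1)*(s + 1)/(s^2 + 1)^2.

X(s) = (s - 1)*(s + 1)/(s^2 + 1)^2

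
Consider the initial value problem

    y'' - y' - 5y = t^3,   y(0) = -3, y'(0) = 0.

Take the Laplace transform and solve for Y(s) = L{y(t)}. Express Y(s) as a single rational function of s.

Y(s) = (-3*s^5 + 3*s^4 + 6)/(s^6 - s^5 - 5*s^4)

Laplace-transform each side.
The derivative rules (L{y''} = s^2 Y - s·y(0) - y'(0) and L{y'} = sY - y(0), with y(0) = -3, y'(0) = 0) turn the left side into (s^2 - s - 5)Y - (-3*s + 3).
The right side is L{t^3} = 6/s^4.
So (s^2 - s - 5)Y = 6/s^4 + (-3*s + 3).
Solve for Y(s) and write it as one ratio of polynomials.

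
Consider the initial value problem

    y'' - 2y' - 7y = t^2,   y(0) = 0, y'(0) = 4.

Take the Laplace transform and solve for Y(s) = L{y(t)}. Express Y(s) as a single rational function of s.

Y(s) = (4*s^3 + 2)/(s^5 - 2*s^4 - 7*s^3)

Laplace-transform each side.
With L{y''} = s^2 Y - s·y(0) - y'(0) and L{y'} = sY - y(0), with y(0) = 0, y'(0) = 4: the LHS transforms to (s^2 - 2*s - 7)Y - (4).
The right side is L{t^2} = 2/s^3.
So (s^2 - 2*s - 7)Y = 2/s^3 + (4).
Solve for Y(s) and write it as one ratio of polynomials.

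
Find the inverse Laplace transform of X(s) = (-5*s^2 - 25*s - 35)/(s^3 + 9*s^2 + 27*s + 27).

Factor the denominator: s^3 + 9*s^2 + 27*s + 27 = (s + 3)^3.
Partial fraction decomposition gives [-5/(s + 3)] + [5/(s + 3)^2] + [-5/(s + 3)^3].
Invert each term: -5/(s + 3) ↔ -5e^(-3t); 5/(s + 3)^2 ↔ 5t·e^(-3t); -5/(s + 3)^3 ↔ (-5/2)t^2·e^(-3t).

-5*t^2*exp(-3*t)/2 + 5*t*exp(-3*t) - 5*exp(-3*t)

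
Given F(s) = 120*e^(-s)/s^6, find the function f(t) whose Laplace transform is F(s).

f(t) = Heaviside(t - 1)*((t - 1)^5)

The factor e^(-s) signals a time shift by c = 1 (second shifting theorem).
L{t^5} = 5!/s^6 = 120/s^6, so L^-1{120/s^6} = t^5.
Hence the inverse is u(t - 1) times that function evaluated at t - 1.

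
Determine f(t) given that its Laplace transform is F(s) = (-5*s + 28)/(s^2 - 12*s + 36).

Factor the denominator: s^2 - 12*s + 36 = (s - 6)^2.
Partial fraction decomposition gives [-5/(s - 6)] + [-2/(s - 6)^2].
Invert each term: -5/(s - 6) ↔ -5e^(6t); -2/(s - 6)^2 ↔ -2t·e^(6t).

f(t) = -2*t*exp(6*t) - 5*exp(6*t)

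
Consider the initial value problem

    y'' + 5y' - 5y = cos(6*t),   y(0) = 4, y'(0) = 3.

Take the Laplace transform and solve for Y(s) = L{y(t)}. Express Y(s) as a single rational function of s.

Laplace-transform each side.
Using L{y''} = s^2 Y - s·y(0) - y'(0) and L{y'} = sY - y(0), with y(0) = 4, y'(0) = 3, the left side becomes (s^2 + 5*s - 5)Y - (4*s + 23).
The right side is L{cos(6*t)} = s/(s^2 + 36).
So (s^2 + 5*s - 5)Y = s/(s^2 + 36) + (4*s + 23).
Divide through and combine into a single rational function.

Y(s) = (4*s^3 + 23*s^2 + 145*s + 828)/(s^4 + 5*s^3 + 31*s^2 + 180*s - 180)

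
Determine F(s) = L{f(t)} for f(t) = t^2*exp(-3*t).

F(s) = 2/(s + 3)^3

L{e^(-3t)} = 1/(s + 3).
Then apply L{t^2·g(t)} = (-1)^2 d^2/ds^2[G(s)] with G(s) = 1/(s + 3):
differentiating 2 times and applying the sign gives 2/(s + 3)^3.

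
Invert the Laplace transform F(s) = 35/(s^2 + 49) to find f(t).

f(t) = 5*sin(7*t)

Since L{sin(7t)} = 7/(s^2 + 49), the inverse is sin(7*t), scaled by 5.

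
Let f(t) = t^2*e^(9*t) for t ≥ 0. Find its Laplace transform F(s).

L{e^(9t)} = 1/(s - 9).
Then apply L{t^2·g(t)} = (-1)^2 d^2/ds^2[G(s)] with G(s) = 1/(s - 9):
differentiating 2 times and applying the sign gives 2/(s - 9)^3.

F(s) = 2/(s - 9)^3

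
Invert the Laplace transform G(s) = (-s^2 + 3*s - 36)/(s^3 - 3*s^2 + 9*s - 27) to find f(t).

Factor the denominator: s^3 - 3*s^2 + 9*s - 27 = (s - 3)*(s^2 + 9).
Partial fraction decomposition gives [-2/(s - 3)] + [s/(s^2 + 9)] + [6/(s^2 + 9)].
Invert each term: -2/(s - 3) ↔ -2e^(3t); 1·s/(s^2 + 9) ↔ cos(3t); 2·3/(s^2 + 9) ↔ 2sin(3t).

f(t) = -2*exp(3*t) + 2*sin(3*t) + cos(3*t)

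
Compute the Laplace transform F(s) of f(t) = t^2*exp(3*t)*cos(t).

L{cos(t)} = s/(s^2 + 1).
Multiplying by e^(3t) shifts s → s - 3, so L{exp(3*t)*cos(t)} = (s - 3)/((s - 3)^2 + 1).
Then apply L{t^2·g(t)} = (-1)^2 d^2/ds^2[G(s)] with G(s) = (s - 3)/((s - 3)^2 + 1):
differentiating 2 times and applying the sign gives 2*(s - 3)*(s^2 - 6*s + 6)/(s^2 - 6*s + 10)^3.

F(s) = 2*(s - 3)*(s^2 - 6*s + 6)/(s^2 - 6*s + 10)^3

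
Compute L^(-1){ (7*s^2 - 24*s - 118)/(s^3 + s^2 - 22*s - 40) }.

Factor the denominator: s^3 + s^2 - 22*s - 40 = (s - 5)*(s + 2)*(s + 4).
Partial fraction decomposition gives [3/(s + 2)] + [-1/(s - 5)] + [5/(s + 4)].
Invert each term: 3/(s + 2) ↔ 3e^(-2t); -1/(s - 5) ↔ -e^(5t); 5/(s + 4) ↔ 5e^(-4t).

-exp(5*t) + 3*exp(-2*t) + 5*exp(-4*t)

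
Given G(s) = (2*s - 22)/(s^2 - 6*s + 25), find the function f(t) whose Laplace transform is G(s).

Complete the square in the denominator: s^2 - 6*s + 25 = (s - 3)^2 + 4^2.
Split the numerator to match: 2*s - 22 = 2·(s - 3) - 4·4.
Invert each term: 2·(s - 3)/((s - 3)^2 + 16) ↔ 2e^(3t)cos(4t); -4·4/((s - 3)^2 + 16) ↔ -4e^(3t)sin(4t).

f(t) = -4*exp(3*t)*sin(4*t) + 2*exp(3*t)*cos(4*t)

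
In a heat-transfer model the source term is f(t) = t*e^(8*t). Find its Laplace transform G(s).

L{e^(8t)} = 1/(s - 8).
Then apply L{t·g(t)} = -d/ds[H(s)] with H(s) = 1/(s - 8):
differentiating 1 time and applying the sign gives (s - 8)^(-2).

G(s) = (s - 8)^(-2)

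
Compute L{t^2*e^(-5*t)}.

2/(s + 5)^3

L{e^(-5t)} = 1/(s + 5).
Then apply L{t^2·g(t)} = (-1)^2 d^2/ds^2[G(s)] with G(s) = 1/(s + 5):
differentiating 2 times and applying the sign gives 2/(s + 5)^3.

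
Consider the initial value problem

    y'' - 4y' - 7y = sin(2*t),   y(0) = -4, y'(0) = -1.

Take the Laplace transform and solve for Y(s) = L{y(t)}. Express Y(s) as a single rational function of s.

Y(s) = (-4*s^3 + 15*s^2 - 16*s + 62)/(s^4 - 4*s^3 - 3*s^2 - 16*s - 28)

Apply the Laplace transform to the equation.
Using L{y''} = s^2 Y - s·y(0) - y'(0) and L{y'} = sY - y(0), with y(0) = -4, y'(0) = -1, the left side becomes (s^2 - 4*s - 7)Y - (-4*s + 15).
The right side is L{sin(2*t)} = 2/(s^2 + 4).
So (s^2 - 4*s - 7)Y = 2/(s^2 + 4) + (-4*s + 15).
Divide through and combine into a single rational function.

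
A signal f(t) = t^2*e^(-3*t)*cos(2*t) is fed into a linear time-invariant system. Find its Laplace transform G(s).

L{cos(2t)} = s/(s^2 + 4).
Multiplying by e^(-3t) shifts s → s + 3, so L{e^(-3*t)*cos(2*t)} = (s + 3)/((s + 3)^2 + 4).
Then apply L{t^2·g(t)} = (-1)^2 d^2/ds^2[H(s)] with H(s) = (s + 3)/((s + 3)^2 + 4):
differentiating 2 times and applying the sign gives 2*(s + 3)*(s^2 + 6*s - 3)/(s^2 + 6*s + 13)^3.

G(s) = 2*(s + 3)*(s^2 + 6*s - 3)/(s^2 + 6*s + 13)^3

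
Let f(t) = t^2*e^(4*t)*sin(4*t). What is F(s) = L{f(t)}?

L{sin(4t)} = 4/(s^2 + 16).
Multiplying by e^(4t) shifts s → s - 4, so L{e^(4*t)*sin(4*t)} = 4/((s - 4)^2 + 16).
Then apply L{t^2·g(t)} = (-1)^2 d^2/ds^2[G(s)] with G(s) = 4/((s - 4)^2 + 16):
differentiating 2 times and applying the sign gives 8*(3*s^2 - 24*s + 32)/(s^2 - 8*s + 32)^3.

F(s) = 8*(3*s^2 - 24*s + 32)/(s^2 - 8*s + 32)^3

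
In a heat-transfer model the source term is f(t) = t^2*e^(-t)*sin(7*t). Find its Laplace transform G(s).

G(s) = 14*(3*s^2 + 6*s - 46)/(s^2 + 2*s + 50)^3

L{sin(7t)} = 7/(s^2 + 49).
Multiplying by e^(-t) shifts s → s + 1, so L{e^(-t)*sin(7*t)} = 7/((s + 1)^2 + 49).
Then apply L{t^2·g(t)} = (-1)^2 d^2/ds^2[H(s)] with H(s) = 7/((s + 1)^2 + 49):
differentiating 2 times and applying the sign gives 14*(3*s^2 + 6*s - 46)/(s^2 + 2*s + 50)^3.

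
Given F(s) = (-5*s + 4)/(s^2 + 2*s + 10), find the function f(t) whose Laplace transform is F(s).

Complete the square in the denominator: s^2 + 2*s + 10 = (s + 1)^2 + 3^2.
Split the numerator to match: -5*s + 4 = -5·(s + 1) + 3·3.
Invert each term: -5·(s + 1)/((s + 1)^2 + 9) ↔ -5e^(-t)cos(3t); 3·3/((s + 1)^2 + 9) ↔ 3e^(-t)sin(3t).

f(t) = 3*exp(-t)*sin(3*t) - 5*exp(-t)*cos(3*t)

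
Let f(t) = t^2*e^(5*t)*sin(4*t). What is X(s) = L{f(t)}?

X(s) = 8*(3*s^2 - 30*s + 59)/(s^2 - 10*s + 41)^3

L{sin(4t)} = 4/(s^2 + 16).
Multiplying by e^(5t) shifts s → s - 5, so L{e^(5*t)*sin(4*t)} = 4/((s - 5)^2 + 16).
Then apply L{t^2·g(t)} = (-1)^2 d^2/ds^2[G(s)] with G(s) = 4/((s - 5)^2 + 16):
differentiating 2 times and applying the sign gives 8*(3*s^2 - 30*s + 59)/(s^2 - 10*s + 41)^3.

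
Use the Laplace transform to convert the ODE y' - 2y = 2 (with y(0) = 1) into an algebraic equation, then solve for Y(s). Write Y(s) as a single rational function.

Y(s) = (s + 2)/(s^2 - 2*s)

Take the Laplace transform of both sides.
With L{y'} = sY - y(0) = sY - 1: the LHS transforms to (s - 2)Y - (1).
The right side is L{2} = 2/s.
So (s - 2)Y = 2/s + (1).
Isolate Y and clear denominators.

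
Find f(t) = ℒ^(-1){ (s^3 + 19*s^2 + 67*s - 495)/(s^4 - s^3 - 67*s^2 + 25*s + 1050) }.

f(t) = 4*exp(7*t) - 2*exp(5*t) - 4*exp(-5*t) + 3*exp(-6*t)

Factor the denominator: s^4 - s^3 - 67*s^2 + 25*s + 1050 = (s - 7)*(s - 5)*(s + 5)*(s + 6).
Partial fraction decomposition gives [-2/(s - 5)] + [-4/(s + 5)] + [3/(s + 6)] + [4/(s - 7)].
Invert each term: -2/(s - 5) ↔ -2e^(5t); -4/(s + 5) ↔ -4e^(-5t); 3/(s + 6) ↔ 3e^(-6t); 4/(s - 7) ↔ 4e^(7t).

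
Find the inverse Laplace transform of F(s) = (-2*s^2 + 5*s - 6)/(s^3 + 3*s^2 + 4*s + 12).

sin(2*t) + cos(2*t) - 3*exp(-3*t)

Factor the denominator: s^3 + 3*s^2 + 4*s + 12 = (s + 3)*(s^2 + 4).
Partial fraction decomposition gives [-3/(s + 3)] + [s/(s^2 + 4)] + [2/(s^2 + 4)].
Invert each term: -3/(s + 3) ↔ -3e^(-3t); 1·s/(s^2 + 4) ↔ cos(2t); 1·2/(s^2 + 4) ↔ sin(2t).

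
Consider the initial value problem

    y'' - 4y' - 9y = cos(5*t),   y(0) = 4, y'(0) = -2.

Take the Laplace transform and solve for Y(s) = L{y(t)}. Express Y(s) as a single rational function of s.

Laplace-transform each side.
The derivative rules (L{y''} = s^2 Y - s·y(0) - y'(0) and L{y'} = sY - y(0), with y(0) = 4, y'(0) = -2) turn the left side into (s^2 - 4*s - 9)Y - (4*s - 18).
The right side is L{cos(5*t)} = s/(s^2 + 25).
So (s^2 - 4*s - 9)Y = s/(s^2 + 25) + (4*s - 18).
Isolate Y and clear denominators.

Y(s) = (4*s^3 - 18*s^2 + 101*s - 450)/(s^4 - 4*s^3 + 16*s^2 - 100*s - 225)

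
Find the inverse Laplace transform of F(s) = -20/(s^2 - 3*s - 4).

-4*exp(4*t) + 4*exp(-t)

Factor the denominator: s^2 - 3*s - 4 = (s - 4)*(s + 1).
Partial fraction decomposition gives [-4/(s - 4)] + [4/(s + 1)].
Invert each term: -4/(s - 4) ↔ -4e^(4t); 4/(s + 1) ↔ 4e^(-t).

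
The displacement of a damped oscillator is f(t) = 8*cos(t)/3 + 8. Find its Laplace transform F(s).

F(s) = 8*s/(3*(s^2 + 1)) + 8/s

By linearity of the Laplace transform, transform each term separately.
L{8} = 8/s; (8/3)·[L{cos(t)} = s/(s^2 + 1)].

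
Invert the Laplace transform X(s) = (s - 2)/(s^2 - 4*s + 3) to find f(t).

Rewrite the denominator: s^2 - 4*s + 3 = (s - 2)^2 - 1.
The form in (s - 2) signals a first-shifting-theorem factor e^(2t).
Since L{cosh(t)} = s/(s^2 - 1), the inverse is exp(2*t)*cosh(t).

f(t) = exp(2*t)*cosh(t)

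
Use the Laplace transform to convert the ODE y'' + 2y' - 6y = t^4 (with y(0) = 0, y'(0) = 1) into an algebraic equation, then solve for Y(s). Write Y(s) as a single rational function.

Y(s) = (s^5 + 24)/(s^7 + 2*s^6 - 6*s^5)

Apply the Laplace transform to the equation.
Using L{y''} = s^2 Y - s·y(0) - y'(0) and L{y'} = sY - y(0), with y(0) = 0, y'(0) = 1, the left side becomes (s^2 + 2*s - 6)Y - (1).
The right side is L{t^4} = 24/s^5.
So (s^2 + 2*s - 6)Y = 24/s^5 + (1).
Solve for Y(s) and write it as one ratio of polynomials.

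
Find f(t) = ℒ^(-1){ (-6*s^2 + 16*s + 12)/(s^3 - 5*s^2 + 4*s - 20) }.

f(t) = -2*exp(5*t) - 2*sin(2*t) - 4*cos(2*t)

Factor the denominator: s^3 - 5*s^2 + 4*s - 20 = (s - 5)*(s^2 + 4).
Partial fraction decomposition gives [-2/(s - 5)] + [-4*s/(s^2 + 4)] + [-4/(s^2 + 4)].
Invert each term: -2/(s - 5) ↔ -2e^(5t); -4·s/(s^2 + 4) ↔ -4cos(2t); -2·2/(s^2 + 4) ↔ -2sin(2t).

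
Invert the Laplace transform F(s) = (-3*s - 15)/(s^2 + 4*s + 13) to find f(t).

Complete the square in the denominator: s^2 + 4*s + 13 = (s + 2)^2 + 3^2.
Split the numerator to match: -3*s - 15 = -3·(s + 2) - 3·3.
Invert each term: -3·(s + 2)/((s + 2)^2 + 9) ↔ -3e^(-2t)cos(3t); -3·3/((s + 2)^2 + 9) ↔ -3e^(-2t)sin(3t).

f(t) = -3*exp(-2*t)*sin(3*t) - 3*exp(-2*t)*cos(3*t)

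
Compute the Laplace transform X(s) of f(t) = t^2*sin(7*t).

L{sin(7t)} = 7/(s^2 + 49).
Then apply L{t^2·g(t)} = (-1)^2 d^2/ds^2[G(s)] with G(s) = 7/(s^2 + 49):
differentiating 2 times and applying the sign gives 14*(3*s^2 - 49)/(s^2 + 49)^3.

X(s) = 14*(3*s^2 - 49)/(s^2 + 49)^3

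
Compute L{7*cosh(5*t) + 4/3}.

By linearity of the Laplace transform, transform each term separately.
(7)·[L{cosh(5t)} = s/(s^2 - 25)]; L{4/3} = (4/3)/s.

7*s/(s^2 - 25) + 4/(3*s)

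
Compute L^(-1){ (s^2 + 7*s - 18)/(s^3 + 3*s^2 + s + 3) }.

Factor the denominator: s^3 + 3*s^2 + s + 3 = (s + 3)*(s^2 + 1).
Partial fraction decomposition gives [-3/(s + 3)] + [4*s/(s^2 + 1)] + [-5/(s^2 + 1)].
Invert each term: -3/(s + 3) ↔ -3e^(-3t); 4·s/(s^2 + 1) ↔ 4cos(t); -5·1/(s^2 + 1) ↔ -5sin(t).

-5*sin(t) + 4*cos(t) - 3*exp(-3*t)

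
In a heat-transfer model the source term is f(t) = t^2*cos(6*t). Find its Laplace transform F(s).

L{cos(6t)} = s/(s^2 + 36).
Then apply L{t^2·g(t)} = (-1)^2 d^2/ds^2[G(s)] with G(s) = s/(s^2 + 36):
differentiating 2 times and applying the sign gives 2*s*(s^2 - 108)/(s^2 + 36)^3.

F(s) = 2*s*(s^2 - 108)/(s^2 + 36)^3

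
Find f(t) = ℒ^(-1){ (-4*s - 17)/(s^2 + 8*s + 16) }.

Factor the denominator: s^2 + 8*s + 16 = (s + 4)^2.
Partial fraction decomposition gives [-4/(s + 4)] + [-1/(s + 4)^2].
Invert each term: -4/(s + 4) ↔ -4e^(-4t); -1/(s + 4)^2 ↔ -t·e^(-4t).

f(t) = -t*exp(-4*t) - 4*exp(-4*t)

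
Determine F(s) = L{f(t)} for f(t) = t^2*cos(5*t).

F(s) = 2*s*(s^2 - 75)/(s^2 + 25)^3

L{cos(5t)} = s/(s^2 + 25).
Then apply L{t^2·g(t)} = (-1)^2 d^2/ds^2[G(s)] with G(s) = s/(s^2 + 25):
differentiating 2 times and applying the sign gives 2*s*(s^2 - 75)/(s^2 + 25)^3.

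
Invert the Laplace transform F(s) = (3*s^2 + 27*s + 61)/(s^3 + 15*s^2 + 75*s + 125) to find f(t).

f(t) = t^2*exp(-5*t)/2 - 3*t*exp(-5*t) + 3*exp(-5*t)

Factor the denominator: s^3 + 15*s^2 + 75*s + 125 = (s + 5)^3.
Partial fraction decomposition gives [3/(s + 5)] + [-3/(s + 5)^2] + [(s + 5)^(-3)].
Invert each term: 3/(s + 5) ↔ 3e^(-5t); -3/(s + 5)^2 ↔ -3t·e^(-5t); 1/(s + 5)^3 ↔ (1/2)t^2·e^(-5t).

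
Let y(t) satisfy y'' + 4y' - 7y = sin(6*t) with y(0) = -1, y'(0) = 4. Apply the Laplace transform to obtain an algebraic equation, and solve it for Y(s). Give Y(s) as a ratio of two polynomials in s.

Y(s) = (-s^3 - 36*s + 6)/(s^4 + 4*s^3 + 29*s^2 + 144*s - 252)

Laplace-transform each side.
Using L{y''} = s^2 Y - s·y(0) - y'(0) and L{y'} = sY - y(0), with y(0) = -1, y'(0) = 4, the left side becomes (s^2 + 4*s - 7)Y - (-s).
The right side is L{sin(6*t)} = 6/(s^2 + 36).
So (s^2 + 4*s - 7)Y = 6/(s^2 + 36) + (-s).
Isolate Y and clear denominators.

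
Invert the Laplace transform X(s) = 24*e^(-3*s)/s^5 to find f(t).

The factor e^(-3s) signals a time shift by c = 3 (second shifting theorem).
L{t^4} = 4!/s^5 = 24/s^5, so L^-1{24/s^5} = t^4.
Hence the inverse is u(t - 3) times that function evaluated at t - 3.

f(t) = Heaviside(t - 3)*((t - 3)^4)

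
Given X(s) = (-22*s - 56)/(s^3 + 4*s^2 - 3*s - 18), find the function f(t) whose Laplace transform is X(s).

Factor the denominator: s^3 + 4*s^2 - 3*s - 18 = (s - 2)*(s + 3)^2.
Partial fraction decomposition gives [4/(s + 3)] + [-2/(s + 3)^2] + [-4/(s - 2)].
Invert each term: 4/(s + 3) ↔ 4e^(-3t); -2/(s + 3)^2 ↔ -2t·e^(-3t); -4/(s - 2) ↔ -4e^(2t).

f(t) = -2*t*exp(-3*t) - 4*exp(2*t) + 4*exp(-3*t)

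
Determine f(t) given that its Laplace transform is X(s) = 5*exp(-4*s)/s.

f(t) = Heaviside(t - 4)*(5)

The factor e^(-4s) signals a time shift by c = 4 (second shifting theorem).
L{5} = 5/s, so L^-1{5/s} = 5.
Hence the inverse is u(t - 4) times that function evaluated at t - 4.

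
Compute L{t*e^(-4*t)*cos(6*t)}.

L{cos(6t)} = s/(s^2 + 36).
Multiplying by e^(-4t) shifts s → s + 4, so L{e^(-4*t)*cos(6*t)} = (s + 4)/((s + 4)^2 + 36).
Then apply L{t·g(t)} = -d/ds[H(s)] with H(s) = (s + 4)/((s + 4)^2 + 36):
differentiating 1 time and applying the sign gives (s - 2)*(s + 10)/(s^2 + 8*s + 52)^2.

(s - 2)*(s + 10)/(s^2 + 8*s + 52)^2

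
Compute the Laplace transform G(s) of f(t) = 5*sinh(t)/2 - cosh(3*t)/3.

Apply the Laplace transform termwise.
(-1/3)·[L{cosh(3t)} = s/(s^2 - 9)]; (5/2)·[L{sinh(t)} = 1/(s^2 - 1)].

G(s) = -s/(3*(s^2 - 9)) + 5/(2*(s^2 - 1))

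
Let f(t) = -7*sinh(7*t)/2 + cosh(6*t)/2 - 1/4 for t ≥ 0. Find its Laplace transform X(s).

The transform is linear, so treat each term independently.
L{-1/4} = (-1/4)/s; (-7/2)·[L{sinh(7t)} = 7/(s^2 - 49)]; (1/2)·[L{cosh(6t)} = s/(s^2 - 36)].

X(s) = s/(2*(s^2 - 36)) - 49/(2*(s^2 - 49)) - 1/(4*s)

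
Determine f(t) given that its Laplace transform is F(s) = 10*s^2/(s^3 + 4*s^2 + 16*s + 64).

f(t) = -5*sin(4*t) + 5*cos(4*t) + 5*exp(-4*t)

Factor the denominator: s^3 + 4*s^2 + 16*s + 64 = (s + 4)*(s^2 + 16).
Partial fraction decomposition gives [5/(s + 4)] + [5*s/(s^2 + 16)] + [-20/(s^2 + 16)].
Invert each term: 5/(s + 4) ↔ 5e^(-4t); 5·s/(s^2 + 16) ↔ 5cos(4t); -5·4/(s^2 + 16) ↔ -5sin(4t).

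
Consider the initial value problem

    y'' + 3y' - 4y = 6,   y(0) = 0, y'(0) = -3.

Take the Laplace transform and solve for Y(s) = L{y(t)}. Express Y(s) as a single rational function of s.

Y(s) = (-3*s + 6)/(s^3 + 3*s^2 - 4*s)

Laplace-transform each side.
With L{y''} = s^2 Y - s·y(0) - y'(0) and L{y'} = sY - y(0), with y(0) = 0, y'(0) = -3: the LHS transforms to (s^2 + 3*s - 4)Y - (-3).
The right side is L{6} = 6/s.
So (s^2 + 3*s - 4)Y = 6/s + (-3).
Solve for Y(s) and write it as one ratio of polynomials.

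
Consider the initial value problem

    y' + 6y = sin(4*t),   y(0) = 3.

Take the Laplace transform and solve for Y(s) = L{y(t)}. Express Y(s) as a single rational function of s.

Y(s) = (3*s^2 + 52)/(s^3 + 6*s^2 + 16*s + 96)

Take the Laplace transform of both sides.
The derivative rules (L{y'} = sY - y(0) = sY - 3) turn the left side into (s + 6)Y - (3).
The right side is L{sin(4*t)} = 4/(s^2 + 16).
So (s + 6)Y = 4/(s^2 + 16) + (3).
Solve for Y(s) and write it as one ratio of polynomials.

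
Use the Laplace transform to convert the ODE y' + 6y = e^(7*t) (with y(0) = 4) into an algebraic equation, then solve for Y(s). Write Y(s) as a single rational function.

Apply the Laplace transform to the equation.
With L{y'} = sY - y(0) = sY - 4: the LHS transforms to (s + 6)Y - (4).
The right side is L{e^(7*t)} = 1/(s - 7).
So (s + 6)Y = 1/(s - 7) + (4).
Isolate Y and clear denominators.

Y(s) = (4*s - 27)/(s^2 - s - 42)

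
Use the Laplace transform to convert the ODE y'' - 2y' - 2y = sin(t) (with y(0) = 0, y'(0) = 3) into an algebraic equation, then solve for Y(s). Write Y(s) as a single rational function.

Take the Laplace transform of both sides.
With L{y''} = s^2 Y - s·y(0) - y'(0) and L{y'} = sY - y(0), with y(0) = 0, y'(0) = 3: the LHS transforms to (s^2 - 2*s - 2)Y - (3).
The right side is L{sin(t)} = 1/(s^2 + 1).
So (s^2 - 2*s - 2)Y = 1/(s^2 + 1) + (3).
Solve for Y(s) and write it as one ratio of polynomials.

Y(s) = (3*s^2 + 4)/(s^4 - 2*s^3 - s^2 - 2*s - 2)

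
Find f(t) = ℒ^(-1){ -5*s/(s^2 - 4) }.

f(t) = -5*cosh(2*t)

Since L{cosh(2t)} = s/(s^2 - 4), the inverse is cosh(2*t), scaled by -5.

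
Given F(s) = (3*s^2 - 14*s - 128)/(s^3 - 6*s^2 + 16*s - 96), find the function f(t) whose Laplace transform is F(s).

f(t) = -2*exp(6*t) + 4*sin(4*t) + 5*cos(4*t)

Factor the denominator: s^3 - 6*s^2 + 16*s - 96 = (s - 6)*(s^2 + 16).
Partial fraction decomposition gives [-2/(s - 6)] + [5*s/(s^2 + 16)] + [16/(s^2 + 16)].
Invert each term: -2/(s - 6) ↔ -2e^(6t); 5·s/(s^2 + 16) ↔ 5cos(4t); 4·4/(s^2 + 16) ↔ 4sin(4t).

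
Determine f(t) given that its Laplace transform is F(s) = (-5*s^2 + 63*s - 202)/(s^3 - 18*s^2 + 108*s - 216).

Factor the denominator: s^3 - 18*s^2 + 108*s - 216 = (s - 6)^3.
Partial fraction decomposition gives [-5/(s - 6)] + [3/(s - 6)^2] + [-4/(s - 6)^3].
Invert each term: -5/(s - 6) ↔ -5e^(6t); 3/(s - 6)^2 ↔ 3t·e^(6t); -4/(s - 6)^3 ↔ (-2)t^2·e^(6t).

f(t) = -2*t^2*exp(6*t) + 3*t*exp(6*t) - 5*exp(6*t)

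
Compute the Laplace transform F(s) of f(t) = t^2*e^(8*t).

L{e^(8t)} = 1/(s - 8).
Then apply L{t^2·g(t)} = (-1)^2 d^2/ds^2[G(s)] with G(s) = 1/(s - 8):
differentiating 2 times and applying the sign gives 2/(s - 8)^3.

F(s) = 2/(s - 8)^3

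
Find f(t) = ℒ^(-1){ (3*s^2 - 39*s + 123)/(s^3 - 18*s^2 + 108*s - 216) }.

f(t) = -3*t^2*exp(6*t)/2 - 3*t*exp(6*t) + 3*exp(6*t)

Factor the denominator: s^3 - 18*s^2 + 108*s - 216 = (s - 6)^3.
Partial fraction decomposition gives [3/(s - 6)] + [-3/(s - 6)^2] + [-3/(s - 6)^3].
Invert each term: 3/(s - 6) ↔ 3e^(6t); -3/(s - 6)^2 ↔ -3t·e^(6t); -3/(s - 6)^3 ↔ (-3/2)t^2·e^(6t).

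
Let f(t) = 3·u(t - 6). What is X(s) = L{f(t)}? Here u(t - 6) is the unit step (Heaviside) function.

X(s) = 3*exp(-6*s)/s

By the second shifting theorem, L{u(t - c)·g(t - c)} = e^(-cs)·G(s) with c = 6 and G(s) = L{g(t)}.
L{3} = 3/s.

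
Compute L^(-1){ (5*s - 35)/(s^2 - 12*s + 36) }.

-5*t*exp(6*t) + 5*exp(6*t)

Factor the denominator: s^2 - 12*s + 36 = (s - 6)^2.
Partial fraction decomposition gives [5/(s - 6)] + [-5/(s - 6)^2].
Invert each term: 5/(s - 6) ↔ 5e^(6t); -5/(s - 6)^2 ↔ -5t·e^(6t).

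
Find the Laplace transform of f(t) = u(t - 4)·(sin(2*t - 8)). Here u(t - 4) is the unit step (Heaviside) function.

By the second shifting theorem, L{u(t - c)·g(t - c)} = e^(-cs)·G(s) with c = 4 and G(s) = L{g(t)}.
L{sin(2t)} = 2/(s^2 + 4).

2*exp(-4*s)/(s^2 + 4)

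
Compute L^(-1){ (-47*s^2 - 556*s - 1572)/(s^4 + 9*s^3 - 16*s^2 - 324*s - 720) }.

-5*exp(6*t) + 5*exp(-4*t) + 3*exp(-5*t) - 3*exp(-6*t)

Factor the denominator: s^4 + 9*s^3 - 16*s^2 - 324*s - 720 = (s - 6)*(s + 4)*(s + 5)*(s + 6).
Partial fraction decomposition gives [3/(s + 5)] + [-3/(s + 6)] + [5/(s + 4)] + [-5/(s - 6)].
Invert each term: 3/(s + 5) ↔ 3e^(-5t); -3/(s + 6) ↔ -3e^(-6t); 5/(s + 4) ↔ 5e^(-4t); -5/(s - 6) ↔ -5e^(6t).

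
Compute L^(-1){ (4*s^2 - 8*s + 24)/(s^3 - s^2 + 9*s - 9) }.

2*exp(t) - 2*sin(3*t) + 2*cos(3*t)

Factor the denominator: s^3 - s^2 + 9*s - 9 = (s - 1)*(s^2 + 9).
Partial fraction decomposition gives [2/(s - 1)] + [2*s/(s^2 + 9)] + [-6/(s^2 + 9)].
Invert each term: 2/(s - 1) ↔ 2e^(t); 2·s/(s^2 + 9) ↔ 2cos(3t); -2·3/(s^2 + 9) ↔ -2sin(3t).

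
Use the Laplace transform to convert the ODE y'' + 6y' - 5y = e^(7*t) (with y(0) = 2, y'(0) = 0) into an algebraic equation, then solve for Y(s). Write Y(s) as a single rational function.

Take the Laplace transform of both sides.
With L{y''} = s^2 Y - s·y(0) - y'(0) and L{y'} = sY - y(0), with y(0) = 2, y'(0) = 0: the LHS transforms to (s^2 + 6*s - 5)Y - (2*s + 12).
The right side is L{e^(7*t)} = 1/(s - 7).
So (s^2 + 6*s - 5)Y = 1/(s - 7) + (2*s + 12).
Solve for Y(s) and write it as one ratio of polynomials.

Y(s) = (2*s^2 - 2*s - 83)/(s^3 - s^2 - 47*s + 35)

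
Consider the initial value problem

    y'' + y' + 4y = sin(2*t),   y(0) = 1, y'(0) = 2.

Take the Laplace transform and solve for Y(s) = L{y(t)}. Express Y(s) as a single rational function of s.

Transform both sides with L{·}.
The derivative rules (L{y''} = s^2 Y - s·y(0) - y'(0) and L{y'} = sY - y(0), with y(0) = 1, y'(0) = 2) turn the left side into (s^2 + s + 4)Y - (s + 3).
The right side is L{sin(2*t)} = 2/(s^2 + 4).
So (s^2 + s + 4)Y = 2/(s^2 + 4) + (s + 3).
Solve for Y(s) and write it as one ratio of polynomials.

Y(s) = (s^3 + 3*s^2 + 4*s + 14)/(s^4 + s^3 + 8*s^2 + 4*s + 16)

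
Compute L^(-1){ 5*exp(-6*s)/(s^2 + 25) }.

Heaviside(t - 6)*(sin(5*t - 30))

The factor e^(-6s) signals a time shift by c = 6 (second shifting theorem).
L{sin(5t)} = 5/(s^2 + 25), so L^-1{5/(s^2 + 25)} = sin(5*t).
Hence the inverse is u(t - 6) times that function evaluated at t - 6.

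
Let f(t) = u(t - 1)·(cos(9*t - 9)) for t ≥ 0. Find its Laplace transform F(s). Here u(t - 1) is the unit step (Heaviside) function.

F(s) = s*exp(-s)/(s^2 + 81)

By the second shifting theorem, L{u(t - c)·g(t - c)} = e^(-cs)·G(s) with c = 1 and G(s) = L{g(t)}.
L{cos(9t)} = s/(s^2 + 81).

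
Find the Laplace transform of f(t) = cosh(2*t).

L{cosh(2t)} = s/(s^2 - 4).

s/(s^2 - 4)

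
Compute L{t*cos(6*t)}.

L{cos(6t)} = s/(s^2 + 36).
Then apply L{t·g(t)} = -d/ds[G(s)] with G(s) = s/(s^2 + 36):
differentiating 1 time and applying the sign gives (s - 6)*(s + 6)/(s^2 + 36)^2.

(s - 6)*(s + 6)/(s^2 + 36)^2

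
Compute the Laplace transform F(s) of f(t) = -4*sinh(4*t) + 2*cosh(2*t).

F(s) = 2*s/(s^2 - 4) - 16/(s^2 - 16)

Apply the Laplace transform termwise.
(2)·[L{cosh(2t)} = s/(s^2 - 4)]; (-4)·[L{sinh(4t)} = 4/(s^2 - 16)].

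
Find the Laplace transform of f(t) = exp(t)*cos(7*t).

(s - 1)/((s - 1)^2 + 49)

L{cos(7t)} = s/(s^2 + 49).
By the first shifting theorem, multiplying by e^(t) replaces s with s - 1.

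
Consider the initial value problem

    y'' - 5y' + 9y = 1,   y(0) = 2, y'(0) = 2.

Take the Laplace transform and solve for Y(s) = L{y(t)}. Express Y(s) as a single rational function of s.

Laplace-transform each side.
The derivative rules (L{y''} = s^2 Y - s·y(0) - y'(0) and L{y'} = sY - y(0), with y(0) = 2, y'(0) = 2) turn the left side into (s^2 - 5*s + 9)Y - (2*s - 8).
The right side is L{1} = 1/s.
So (s^2 - 5*s + 9)Y = 1/s + (2*s - 8).
Isolate Y and clear denominators.

Y(s) = (2*s^2 - 8*s + 1)/(s^3 - 5*s^2 + 9*s)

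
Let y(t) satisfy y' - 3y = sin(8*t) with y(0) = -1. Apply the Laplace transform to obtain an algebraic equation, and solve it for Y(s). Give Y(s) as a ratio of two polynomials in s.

Apply the Laplace transform to the equation.
Using L{y'} = sY - y(0) = sY - (-1), the left side becomes (s - 3)Y - (-1).
The right side is L{sin(8*t)} = 8/(s^2 + 64).
So (s - 3)Y = 8/(s^2 + 64) + (-1).
Solve for Y(s) and write it as one ratio of polynomials.

Y(s) = (-s^2 - 56)/(s^3 - 3*s^2 + 64*s - 192)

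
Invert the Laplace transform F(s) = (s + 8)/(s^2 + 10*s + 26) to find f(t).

Complete the square in the denominator: s^2 + 10*s + 26 = (s + 5)^2 + 1^2.
Split the numerator to match: s + 8 = 1·(s + 5) + 3·1.
Invert each term: 1·(s + 5)/((s + 5)^2 + 1) ↔ e^(-5t)cos(t); 3·1/((s + 5)^2 + 1) ↔ 3e^(-5t)sin(t).

f(t) = 3*exp(-5*t)*sin(t) + exp(-5*t)*cos(t)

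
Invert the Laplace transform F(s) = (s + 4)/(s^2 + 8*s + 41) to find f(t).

Rewrite the denominator: s^2 + 8*s + 41 = (s + 4)^2 + 25.
The form in (s + 4) signals a first-shifting-theorem factor e^(-4t).
Since L{cos(5t)} = s/(s^2 + 25), the inverse is exp(-4*t)*cos(5*t).

f(t) = exp(-4*t)*cos(5*t)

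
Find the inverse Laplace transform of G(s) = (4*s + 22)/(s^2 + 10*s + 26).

Complete the square in the denominator: s^2 + 10*s + 26 = (s + 5)^2 + 1^2.
Split the numerator to match: 4*s + 22 = 4·(s + 5) + 2·1.
Invert each term: 4·(s + 5)/((s + 5)^2 + 1) ↔ 4e^(-5t)cos(t); 2·1/((s + 5)^2 + 1) ↔ 2e^(-5t)sin(t).

2*exp(-5*t)*sin(t) + 4*exp(-5*t)*cos(t)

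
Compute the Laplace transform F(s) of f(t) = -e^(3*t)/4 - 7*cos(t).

F(s) = -7*s/(s^2 + 1) - 1/(4*(s - 3))

The transform is linear, so treat each term independently.
(-1/4)·[L{e^(3t)} = 1/(s - 3)]; (-7)·[L{cos(t)} = s/(s^2 + 1)].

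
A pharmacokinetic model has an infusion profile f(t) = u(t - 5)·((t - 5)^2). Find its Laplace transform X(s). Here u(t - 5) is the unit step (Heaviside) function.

By the second shifting theorem, L{u(t - c)·g(t - c)} = e^(-cs)·G(s) with c = 5 and G(s) = L{g(t)}.
L{t^2} = 2!/s^3 = 2/s^3.

X(s) = 2*exp(-5*s)/s^3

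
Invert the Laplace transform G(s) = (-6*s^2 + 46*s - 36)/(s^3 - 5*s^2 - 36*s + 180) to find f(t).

f(t) = 2*exp(6*t) - 4*exp(5*t) - 4*exp(-6*t)

Factor the denominator: s^3 - 5*s^2 - 36*s + 180 = (s - 6)*(s - 5)*(s + 6).
Partial fraction decomposition gives [-4/(s + 6)] + [2/(s - 6)] + [-4/(s - 5)].
Invert each term: -4/(s + 6) ↔ -4e^(-6t); 2/(s - 6) ↔ 2e^(6t); -4/(s - 5) ↔ -4e^(5t).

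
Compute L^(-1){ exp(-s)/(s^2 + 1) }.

Heaviside(t - 1)*(sin(t - 1))

The factor e^(-s) signals a time shift by c = 1 (second shifting theorem).
L{sin(t)} = 1/(s^2 + 1), so L^-1{1/(s^2 + 1)} = sin(t).
Hence the inverse is u(t - 1) times that function evaluated at t - 1.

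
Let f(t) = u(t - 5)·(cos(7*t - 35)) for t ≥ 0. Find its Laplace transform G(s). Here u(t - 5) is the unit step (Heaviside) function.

By the second shifting theorem, L{u(t - c)·g(t - c)} = e^(-cs)·H(s) with c = 5 and H(s) = L{g(t)}.
L{cos(7t)} = s/(s^2 + 49).

G(s) = s*exp(-5*s)/(s^2 + 49)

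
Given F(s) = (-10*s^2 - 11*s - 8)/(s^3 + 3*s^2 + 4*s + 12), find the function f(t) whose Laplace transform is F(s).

f(t) = 2*sin(2*t) - 5*cos(2*t) - 5*exp(-3*t)

Factor the denominator: s^3 + 3*s^2 + 4*s + 12 = (s + 3)*(s^2 + 4).
Partial fraction decomposition gives [-5/(s + 3)] + [-5*s/(s^2 + 4)] + [4/(s^2 + 4)].
Invert each term: -5/(s + 3) ↔ -5e^(-3t); -5·s/(s^2 + 4) ↔ -5cos(2t); 2·2/(s^2 + 4) ↔ 2sin(2t).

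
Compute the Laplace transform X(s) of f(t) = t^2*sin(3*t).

X(s) = 18*(s^2 - 3)/(s^2 + 9)^3

L{sin(3t)} = 3/(s^2 + 9).
Then apply L{t^2·g(t)} = (-1)^2 d^2/ds^2[G(s)] with G(s) = 3/(s^2 + 9):
differentiating 2 times and applying the sign gives 18*(s^2 - 3)/(s^2 + 9)^3.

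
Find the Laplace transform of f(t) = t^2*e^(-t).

L{e^(-t)} = 1/(s + 1).
Then apply L{t^2·g(t)} = (-1)^2 d^2/ds^2[G(s)] with G(s) = 1/(s + 1):
differentiating 2 times and applying the sign gives 2/(s + 1)^3.

2/(s + 1)^3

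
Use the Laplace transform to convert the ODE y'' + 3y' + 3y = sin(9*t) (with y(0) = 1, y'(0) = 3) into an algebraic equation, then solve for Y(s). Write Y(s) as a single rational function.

Y(s) = (s^3 + 6*s^2 + 81*s + 495)/(s^4 + 3*s^3 + 84*s^2 + 243*s + 243)

Apply the Laplace transform to the equation.
The derivative rules (L{y''} = s^2 Y - s·y(0) - y'(0) and L{y'} = sY - y(0), with y(0) = 1, y'(0) = 3) turn the left side into (s^2 + 3*s + 3)Y - (s + 6).
The right side is L{sin(9*t)} = 9/(s^2 + 81).
So (s^2 + 3*s + 3)Y = 9/(s^2 + 81) + (s + 6).
Divide through and combine into a single rational function.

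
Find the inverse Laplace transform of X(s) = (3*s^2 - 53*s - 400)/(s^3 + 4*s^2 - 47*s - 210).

-4*exp(7*t) + 5*exp(-5*t) + 2*exp(-6*t)

Factor the denominator: s^3 + 4*s^2 - 47*s - 210 = (s - 7)*(s + 5)*(s + 6).
Partial fraction decomposition gives [5/(s + 5)] + [2/(s + 6)] + [-4/(s - 7)].
Invert each term: 5/(s + 5) ↔ 5e^(-5t); 2/(s + 6) ↔ 2e^(-6t); -4/(s - 7) ↔ -4e^(7t).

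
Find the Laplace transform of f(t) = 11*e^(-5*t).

L{11} = 11/s.
By the first shifting theorem, multiplying by e^(-5t) replaces s with s + 5.

11/(s + 5)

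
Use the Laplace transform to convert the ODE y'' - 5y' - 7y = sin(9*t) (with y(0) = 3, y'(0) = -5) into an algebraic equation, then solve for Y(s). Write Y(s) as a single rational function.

Transform both sides with L{·}.
With L{y''} = s^2 Y - s·y(0) - y'(0) and L{y'} = sY - y(0), with y(0) = 3, y'(0) = -5: the LHS transforms to (s^2 - 5*s - 7)Y - (3*s - 20).
The right side is L{sin(9*t)} = 9/(s^2 + 81).
So (s^2 - 5*s - 7)Y = 9/(s^2 + 81) + (3*s - 20).
Isolate Y and clear denominators.

Y(s) = (3*s^3 - 20*s^2 + 243*s - 1611)/(s^4 - 5*s^3 + 74*s^2 - 405*s - 567)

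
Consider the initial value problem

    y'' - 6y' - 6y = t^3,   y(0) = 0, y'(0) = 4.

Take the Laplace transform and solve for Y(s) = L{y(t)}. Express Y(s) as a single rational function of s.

Y(s) = (4*s^4 + 6)/(s^6 - 6*s^5 - 6*s^4)

Apply the Laplace transform to the equation.
The derivative rules (L{y''} = s^2 Y - s·y(0) - y'(0) and L{y'} = sY - y(0), with y(0) = 0, y'(0) = 4) turn the left side into (s^2 - 6*s - 6)Y - (4).
The right side is L{t^3} = 6/s^4.
So (s^2 - 6*s - 6)Y = 6/s^4 + (4).
Isolate Y and clear denominators.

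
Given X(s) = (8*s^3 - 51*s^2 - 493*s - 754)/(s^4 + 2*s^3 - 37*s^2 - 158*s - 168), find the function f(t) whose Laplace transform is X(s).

f(t) = -4*exp(7*t) + 2*exp(-2*t) + 5*exp(-3*t) + 5*exp(-4*t)

Factor the denominator: s^4 + 2*s^3 - 37*s^2 - 158*s - 168 = (s - 7)*(s + 2)*(s + 3)*(s + 4).
Partial fraction decomposition gives [5/(s + 4)] + [5/(s + 3)] + [2/(s + 2)] + [-4/(s - 7)].
Invert each term: 5/(s + 4) ↔ 5e^(-4t); 5/(s + 3) ↔ 5e^(-3t); 2/(s + 2) ↔ 2e^(-2t); -4/(s - 7) ↔ -4e^(7t).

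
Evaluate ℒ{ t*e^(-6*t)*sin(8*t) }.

16*(s + 6)/(s^2 + 12*s + 100)^2

L{sin(8t)} = 8/(s^2 + 64).
Multiplying by e^(-6t) shifts s → s + 6, so L{e^(-6*t)*sin(8*t)} = 8/((s + 6)^2 + 64).
Then apply L{t·g(t)} = -d/ds[G(s)] with G(s) = 8/((s + 6)^2 + 64):
differentiating 1 time and applying the sign gives 16*(s + 6)/(s^2 + 12*s + 100)^2.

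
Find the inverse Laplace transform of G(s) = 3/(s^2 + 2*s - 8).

Rewrite the denominator: s^2 + 2*s - 8 = (s + 1)^2 - 9.
The form in (s + 1) signals a first-shifting-theorem factor e^(-t).
Since L{sinh(3t)} = 3/(s^2 - 9), the inverse is exp(-t)*sinh(3*t).

exp(-t)*sinh(3*t)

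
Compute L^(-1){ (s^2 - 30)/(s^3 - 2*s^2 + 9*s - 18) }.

Factor the denominator: s^3 - 2*s^2 + 9*s - 18 = (s - 2)*(s^2 + 9).
Partial fraction decomposition gives [-2/(s - 2)] + [3*s/(s^2 + 9)] + [6/(s^2 + 9)].
Invert each term: -2/(s - 2) ↔ -2e^(2t); 3·s/(s^2 + 9) ↔ 3cos(3t); 2·3/(s^2 + 9) ↔ 2sin(3t).

-2*exp(2*t) + 2*sin(3*t) + 3*cos(3*t)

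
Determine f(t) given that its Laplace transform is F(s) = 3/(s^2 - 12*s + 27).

Rewrite the denominator: s^2 - 12*s + 27 = (s - 6)^2 - 9.
The form in (s - 6) signals a first-shifting-theorem factor e^(6t).
Since L{sinh(3t)} = 3/(s^2 - 9), the inverse is exp(6*t)*sinh(3*t).

f(t) = exp(6*t)*sinh(3*t)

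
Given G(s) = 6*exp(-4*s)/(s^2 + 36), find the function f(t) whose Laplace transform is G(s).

The factor e^(-4s) signals a time shift by c = 4 (second shifting theorem).
L{sin(6t)} = 6/(s^2 + 36), so L^-1{6/(s^2 + 36)} = sin(6*t).
Hence the inverse is u(t - 4) times that function evaluated at t - 4.

f(t) = Heaviside(t - 4)*(sin(6*t - 24))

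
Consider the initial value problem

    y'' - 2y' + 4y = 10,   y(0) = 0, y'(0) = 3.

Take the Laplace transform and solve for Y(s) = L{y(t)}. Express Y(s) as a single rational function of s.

Laplace-transform each side.
The derivative rules (L{y''} = s^2 Y - s·y(0) - y'(0) and L{y'} = sY - y(0), with y(0) = 0, y'(0) = 3) turn the left side into (s^2 - 2*s + 4)Y - (3).
The right side is L{10} = 10/s.
So (s^2 - 2*s + 4)Y = 10/s + (3).
Divide through and combine into a single rational function.

Y(s) = (3*s + 10)/(s^3 - 2*s^2 + 4*s)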